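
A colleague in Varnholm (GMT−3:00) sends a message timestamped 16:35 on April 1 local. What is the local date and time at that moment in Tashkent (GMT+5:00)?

00:35 on April 2

Tashkent is 8:00 ahead of Varnholm.
Shift by the zone difference: 16:35 + 8:00 = 00:35 on Apr 2 in Tashkent.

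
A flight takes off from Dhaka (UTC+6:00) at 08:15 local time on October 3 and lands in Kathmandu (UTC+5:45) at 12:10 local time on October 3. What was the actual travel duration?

4 hours 10 minutes

Departure in UTC: 08:15 − 6:00 = 02:15 on Oct 3.
Arrival in UTC: 12:10 − 5:45 = 06:25 on Oct 3.
Elapsed = 06:25 − 02:15 = 4 hours 10 minutes.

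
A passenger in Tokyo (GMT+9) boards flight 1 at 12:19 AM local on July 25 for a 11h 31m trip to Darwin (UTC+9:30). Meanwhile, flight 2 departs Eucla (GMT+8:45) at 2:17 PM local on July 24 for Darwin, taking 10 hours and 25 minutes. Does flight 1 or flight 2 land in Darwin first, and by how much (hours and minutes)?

Flight 1 in UTC: 12:19 AM − 9:00 = 3:19 PM on Jul 24.
+11 hours 31 minutes → arrive 2:50 AM UTC on Jul 25.
Flight 2 in UTC: 2:17 PM − 8:45 = 5:32 AM on Jul 24.
+10 hours and 25 minutes → arrive 3:57 PM UTC on Jul 24.
Flight 2 lands earlier by 10 hours 53 minutes.

the second, by 10 hours 53 minutes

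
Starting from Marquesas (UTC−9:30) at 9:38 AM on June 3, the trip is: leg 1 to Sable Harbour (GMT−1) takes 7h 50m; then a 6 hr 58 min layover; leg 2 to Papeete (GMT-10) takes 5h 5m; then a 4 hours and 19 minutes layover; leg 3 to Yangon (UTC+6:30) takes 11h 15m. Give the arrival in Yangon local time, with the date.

1:05 PM on Jun 5

Convert departure to UTC: 9:38 AM + 9:30 = 7:08 PM UTC on Jun 3.
Add 7 hours 50 minutes leg 1 → 2:58 AM UTC (Jun 4).
Add 6 hours 58 minutes layover in Sable Harbour → 9:56 AM UTC.
Add 5 hours and 5 minutes leg 2 → 3:01 PM UTC.
Add 4 hours 19 minutes layover in Papeete → 7:20 PM UTC.
Add 11 hours 15 minutes leg 3 → 6:35 AM UTC (Jun 5).
Yangon is UTC+6:30, so local arrival = 6:35 AM + 6:30 = 1:05 PM on Jun 5.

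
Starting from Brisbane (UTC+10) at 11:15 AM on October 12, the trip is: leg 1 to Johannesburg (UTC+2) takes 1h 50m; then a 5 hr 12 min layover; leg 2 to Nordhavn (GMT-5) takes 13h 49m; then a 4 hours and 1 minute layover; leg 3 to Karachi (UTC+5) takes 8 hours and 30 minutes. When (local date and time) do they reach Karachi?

Convert departure to UTC: 11:15 AM − 10:00 = 1:15 AM UTC on Oct 12.
Add 1 hour and 50 minutes leg 1 → 3:05 AM UTC.
Add 5 hours 12 minutes layover in Johannesburg → 8:17 AM UTC.
Add 13 hours and 49 minutes leg 2 → 10:06 PM UTC.
Add 4 hours 1 minute layover in Nordhavn → 2:07 AM UTC (Oct 13).
Add 8 hours and 30 minutes leg 3 → 10:37 AM UTC.
Karachi is UTC+5:00, so local arrival = 10:37 AM + 5:00 = 3:37 PM on Oct 13.

3:37 PM on October 13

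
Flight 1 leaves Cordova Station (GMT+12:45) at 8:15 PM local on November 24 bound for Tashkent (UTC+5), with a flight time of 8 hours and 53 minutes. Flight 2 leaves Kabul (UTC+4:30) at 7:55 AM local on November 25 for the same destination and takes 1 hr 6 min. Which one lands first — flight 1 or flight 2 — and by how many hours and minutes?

Flight 1 in UTC: 8:15 PM − 12:45 = 7:30 AM on Nov 24.
+8 hours and 53 minutes → arrive 4:23 PM UTC on Nov 24.
Flight 2 in UTC: 7:55 AM − 4:30 = 3:25 AM on Nov 25.
+1 hour and 6 minutes → arrive 4:31 AM UTC on Nov 25.
Flight 1 lands earlier by 12 hours 8 minutes.

the first, by 12 hours 8 minutes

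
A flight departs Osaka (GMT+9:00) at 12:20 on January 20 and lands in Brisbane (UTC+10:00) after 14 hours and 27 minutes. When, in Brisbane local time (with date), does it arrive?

Brisbane is 1:00 ahead of Osaka.
After 14 hours 27 minutes it is 02:47 (Jan 21) in Osaka.
Shift by the zone difference: 02:47 + 1:00 = 03:47 on Jan 21 in Brisbane.

03:47 on Jan 21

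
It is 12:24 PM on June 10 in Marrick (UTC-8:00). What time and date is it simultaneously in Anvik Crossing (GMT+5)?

In UTC: 12:24 PM + 8:00 = 8:24 PM on Jun 10.
Anvik Crossing is UTC+5:00: 8:24 PM + 5:00 = 1:24 AM on Jun 11.

1:24 AM on June 11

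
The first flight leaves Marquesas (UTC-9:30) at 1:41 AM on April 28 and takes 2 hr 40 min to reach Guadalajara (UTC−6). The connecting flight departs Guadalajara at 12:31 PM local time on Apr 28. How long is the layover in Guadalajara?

4 hours 40 minutes

Convert departure to UTC: 1:41 AM + 9:30 = 11:11 AM UTC on Apr 28.
Add 2 hours 40 minutes flight time → 1:51 PM UTC.
Guadalajara is UTC−6:00, so local arrival = 1:51 PM − 6:00 = 7:51 AM on Apr 28.
Layover = 12:31 PM − 7:51 AM = 4 hours 40 minutes.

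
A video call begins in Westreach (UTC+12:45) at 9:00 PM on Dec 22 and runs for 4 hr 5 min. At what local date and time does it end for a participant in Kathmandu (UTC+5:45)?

Convert start to UTC: 9:00 PM − 12:45 = 8:15 AM UTC on Dec 22.
Add 4 hours and 5 minutes duration → 12:20 PM UTC.
Kathmandu is UTC+5:45, so local end time = 12:20 PM + 5:45 = 6:05 PM on Dec 22.

6:05 PM on Dec 22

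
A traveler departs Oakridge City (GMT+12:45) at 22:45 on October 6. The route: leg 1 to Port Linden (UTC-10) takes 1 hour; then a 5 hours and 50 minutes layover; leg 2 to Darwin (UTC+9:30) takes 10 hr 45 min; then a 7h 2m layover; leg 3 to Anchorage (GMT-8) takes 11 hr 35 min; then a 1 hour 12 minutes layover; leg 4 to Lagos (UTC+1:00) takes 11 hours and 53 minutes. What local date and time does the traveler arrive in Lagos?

12:17 on October 8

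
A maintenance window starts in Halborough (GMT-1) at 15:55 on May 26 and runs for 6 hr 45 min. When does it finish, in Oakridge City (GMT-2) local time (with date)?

21:40 on May 26

Convert start to UTC: 15:55 + 1:00 = 16:55 UTC on May 26.
Add 6 hours and 45 minutes duration → 23:40 UTC.
Oakridge City is UTC−2:00, so local end time = 23:40 − 2:00 = 21:40 on May 26.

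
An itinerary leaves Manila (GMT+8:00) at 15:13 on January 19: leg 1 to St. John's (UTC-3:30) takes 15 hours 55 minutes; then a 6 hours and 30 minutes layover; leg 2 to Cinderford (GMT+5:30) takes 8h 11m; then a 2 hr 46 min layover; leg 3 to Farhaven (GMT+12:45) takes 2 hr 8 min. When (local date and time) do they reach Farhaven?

07:28 on Jan 21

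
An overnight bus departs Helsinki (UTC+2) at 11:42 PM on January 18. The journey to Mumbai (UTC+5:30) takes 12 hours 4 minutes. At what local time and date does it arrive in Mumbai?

Convert departure to UTC: 11:42 PM − 2:00 = 9:42 PM UTC on Jan 18.
Add 12 hours 4 minutes travel time → 9:46 AM UTC (Jan 19).
Mumbai is UTC+5:30, so local arrival = 9:46 AM + 5:30 = 3:16 PM on Jan 19.

3:16 PM on Jan 19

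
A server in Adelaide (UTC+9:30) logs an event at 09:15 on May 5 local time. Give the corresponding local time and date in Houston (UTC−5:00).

18:45 on May 4

In UTC: 09:15 − 9:30 = 23:45 on May 4.
Houston is UTC−5:00: 23:45 − 5:00 = 18:45 on May 4.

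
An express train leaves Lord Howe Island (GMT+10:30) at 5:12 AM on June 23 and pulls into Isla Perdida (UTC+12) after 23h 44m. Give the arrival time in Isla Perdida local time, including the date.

Isla Perdida is 1:30 ahead of Lord Howe Island.
After 23 hours 44 minutes it is 4:56 AM (Jun 24) in Lord Howe Island.
Shift by the zone difference: 4:56 AM + 1:30 = 6:26 AM on Jun 24 in Isla Perdida.

6:26 AM on June 24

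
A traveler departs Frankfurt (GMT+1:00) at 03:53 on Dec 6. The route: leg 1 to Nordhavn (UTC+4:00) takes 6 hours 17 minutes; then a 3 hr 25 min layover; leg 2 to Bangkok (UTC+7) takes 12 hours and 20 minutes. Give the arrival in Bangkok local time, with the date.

Convert departure to UTC: 03:53 − 1:00 = 02:53 UTC on Dec 6.
Add 6 hours 17 minutes leg 1 → 09:10 UTC.
Add 3 hours and 25 minutes layover in Nordhavn → 12:35 UTC.
Add 12 hours and 20 minutes leg 2 → 00:55 UTC (Dec 7).
Bangkok is UTC+7:00, so local arrival = 00:55 + 7:00 = 07:55 on Dec 7.

07:55 on Dec 7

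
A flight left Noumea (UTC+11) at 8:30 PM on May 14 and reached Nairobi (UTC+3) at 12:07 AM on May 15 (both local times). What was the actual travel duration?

11 hours 37 minutes

Departure in UTC: 8:30 PM − 11:00 = 9:30 AM on May 14.
Arrival in UTC: 12:07 AM − 3:00 = 9:07 PM on May 14.
Elapsed = 9:07 PM − 9:30 AM = 11 hours 37 minutes.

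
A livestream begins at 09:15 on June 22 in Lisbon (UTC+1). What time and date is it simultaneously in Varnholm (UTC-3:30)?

In UTC: 09:15 − 1:00 = 08:15 on Jun 22.
Varnholm is UTC−3:30: 08:15 − 3:30 = 04:45 on Jun 22.

04:45 on June 22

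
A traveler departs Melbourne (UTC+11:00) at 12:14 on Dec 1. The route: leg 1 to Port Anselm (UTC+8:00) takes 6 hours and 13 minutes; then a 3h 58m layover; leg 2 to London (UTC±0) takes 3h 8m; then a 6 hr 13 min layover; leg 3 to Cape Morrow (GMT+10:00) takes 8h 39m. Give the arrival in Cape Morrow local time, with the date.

Convert departure to UTC: 12:14 − 11:00 = 01:14 UTC on Dec 1.
Add 6 hours and 13 minutes leg 1 → 07:27 UTC.
Add 3 hours 58 minutes layover in Port Anselm → 11:25 UTC.
Add 3 hours and 8 minutes leg 2 → 14:33 UTC.
Add 6 hours 13 minutes layover in London → 20:46 UTC.
Add 8 hours and 39 minutes leg 3 → 05:25 UTC (Dec 2).
Cape Morrow is UTC+10:00, so local arrival = 05:25 + 10:00 = 15:25 on Dec 2.

15:25 on Dec 2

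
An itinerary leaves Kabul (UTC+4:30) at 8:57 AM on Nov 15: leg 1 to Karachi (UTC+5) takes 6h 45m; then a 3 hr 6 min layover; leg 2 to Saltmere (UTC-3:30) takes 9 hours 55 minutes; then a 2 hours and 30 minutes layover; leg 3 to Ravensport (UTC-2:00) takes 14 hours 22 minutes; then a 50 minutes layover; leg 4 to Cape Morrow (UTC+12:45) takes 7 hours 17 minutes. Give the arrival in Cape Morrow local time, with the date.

Convert departure to UTC: 8:57 AM − 4:30 = 4:27 AM UTC on Nov 15.
Add 6 hours 45 minutes leg 1 → 11:12 AM UTC.
Add 3 hours 6 minutes layover in Karachi → 2:18 PM UTC.
Add 9 hours and 55 minutes leg 2 → 12:13 AM UTC (Nov 16).
Add 2 hours and 30 minutes layover in Saltmere → 2:43 AM UTC.
Add 14 hours and 22 minutes leg 3 → 5:05 PM UTC.
Add 50 minutes layover in Ravensport → 5:55 PM UTC.
Add 7 hours and 17 minutes leg 4 → 1:12 AM UTC (Nov 17).
Cape Morrow is UTC+12:45, so local arrival = 1:12 AM + 12:45 = 1:57 PM on Nov 17.

1:57 PM on Nov 17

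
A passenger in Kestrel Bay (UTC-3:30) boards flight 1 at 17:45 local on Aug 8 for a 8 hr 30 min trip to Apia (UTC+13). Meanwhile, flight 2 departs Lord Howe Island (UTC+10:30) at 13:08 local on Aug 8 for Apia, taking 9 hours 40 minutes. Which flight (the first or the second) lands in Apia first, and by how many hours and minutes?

the second, by 17 hours 27 minutes

Flight 1 in UTC: 17:45 + 3:30 = 21:15 on Aug 8.
+8 hours and 30 minutes → arrive 05:45 UTC on Aug 9.
Flight 2 in UTC: 13:08 − 10:30 = 02:38 on Aug 8.
+9 hours and 40 minutes → arrive 12:18 UTC on Aug 8.
Flight 2 lands earlier by 17 hours 27 minutes.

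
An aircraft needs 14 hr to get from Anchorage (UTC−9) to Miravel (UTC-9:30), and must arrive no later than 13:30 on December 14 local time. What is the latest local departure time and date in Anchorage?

00:00 on December 14

Target arrival in UTC: 13:30 + 9:30 = 23:00 on Dec 14.
Subtract 14 hours → departure 09:00 UTC on Dec 14.
Anchorage is UTC−9:00: 09:00 − 9:00 = 00:00 on Dec 14.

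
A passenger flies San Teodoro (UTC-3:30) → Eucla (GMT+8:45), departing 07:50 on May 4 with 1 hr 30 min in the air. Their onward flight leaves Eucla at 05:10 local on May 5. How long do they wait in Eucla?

7 hours 35 minutes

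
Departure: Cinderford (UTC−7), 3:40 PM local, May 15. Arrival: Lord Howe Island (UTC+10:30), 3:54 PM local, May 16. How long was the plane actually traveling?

6 hours 44 minutes

Lord Howe Island is 17:30 ahead of Cinderford.
Clock-face elapsed time (ignoring zones) is 24 hours 14 minutes.
Actual elapsed = 24 hours 14 minutes − 17:30 = 6 hours 44 minutes.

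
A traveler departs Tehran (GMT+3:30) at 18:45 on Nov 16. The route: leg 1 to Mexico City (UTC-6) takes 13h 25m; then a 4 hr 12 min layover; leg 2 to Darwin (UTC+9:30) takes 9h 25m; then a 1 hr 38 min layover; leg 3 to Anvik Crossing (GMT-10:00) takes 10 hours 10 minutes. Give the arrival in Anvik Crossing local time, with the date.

Convert departure to UTC: 18:45 − 3:30 = 15:15 UTC on Nov 16.
Add 13 hours 25 minutes leg 1 → 04:40 UTC (Nov 17).
Add 4 hours 12 minutes layover in Mexico City → 08:52 UTC.
Add 9 hours 25 minutes leg 2 → 18:17 UTC.
Add 1 hour and 38 minutes layover in Darwin → 19:55 UTC.
Add 10 hours 10 minutes leg 3 → 06:05 UTC (Nov 18).
Anvik Crossing is UTC−10:00, so local arrival = 06:05 − 10:00 = 20:05 on Nov 17.

20:05 on November 17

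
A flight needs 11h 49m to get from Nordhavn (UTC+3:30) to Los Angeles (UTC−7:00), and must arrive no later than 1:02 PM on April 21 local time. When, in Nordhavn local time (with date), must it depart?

11:43 AM on Apr 21

Target arrival in UTC: 1:02 PM + 7:00 = 8:02 PM on Apr 21.
Subtract 11 hours and 49 minutes → departure 8:13 AM UTC on Apr 21.
Nordhavn is UTC+3:30: 8:13 AM + 3:30 = 11:43 AM on Apr 21.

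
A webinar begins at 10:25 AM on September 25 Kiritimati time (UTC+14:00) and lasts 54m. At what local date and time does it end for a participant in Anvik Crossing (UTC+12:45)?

Convert start to UTC: 10:25 AM − 14:00 = 8:25 PM UTC on Sep 24.
Add 54 minutes duration → 9:19 PM UTC.
Anvik Crossing is UTC+12:45, so local end time = 9:19 PM + 12:45 = 10:04 AM on Sep 25.

10:04 AM on Sep 25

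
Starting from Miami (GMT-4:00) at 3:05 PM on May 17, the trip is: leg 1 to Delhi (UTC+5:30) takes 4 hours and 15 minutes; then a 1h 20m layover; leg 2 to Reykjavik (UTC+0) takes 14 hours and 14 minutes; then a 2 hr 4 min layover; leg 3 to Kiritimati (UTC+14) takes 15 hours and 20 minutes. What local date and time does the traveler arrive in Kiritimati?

Convert departure to UTC: 3:05 PM + 4:00 = 7:05 PM UTC on May 17.
Add 4 hours and 15 minutes leg 1 → 11:20 PM UTC.
Add 1 hour and 20 minutes layover in Delhi → 12:40 AM UTC (May 18).
Add 14 hours 14 minutes leg 2 → 2:54 PM UTC.
Add 2 hours 4 minutes layover in Reykjavik → 4:58 PM UTC.
Add 15 hours and 20 minutes leg 3 → 8:18 AM UTC (May 19).
Kiritimati is UTC+14:00, so local arrival = 8:18 AM + 14:00 = 10:18 PM on May 19.

10:18 PM on May 19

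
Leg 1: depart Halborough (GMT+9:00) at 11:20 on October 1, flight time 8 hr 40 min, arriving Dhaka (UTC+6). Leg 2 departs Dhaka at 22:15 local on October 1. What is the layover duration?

Convert departure to UTC: 11:20 − 9:00 = 02:20 UTC on Oct 1.
Add 8 hours 40 minutes flight time → 11:00 UTC.
Dhaka is UTC+6:00, so local arrival = 11:00 + 6:00 = 17:00 on Oct 1.
Layover = 22:15 − 17:00 = 5 hours 15 minutes.

5 hours 15 minutes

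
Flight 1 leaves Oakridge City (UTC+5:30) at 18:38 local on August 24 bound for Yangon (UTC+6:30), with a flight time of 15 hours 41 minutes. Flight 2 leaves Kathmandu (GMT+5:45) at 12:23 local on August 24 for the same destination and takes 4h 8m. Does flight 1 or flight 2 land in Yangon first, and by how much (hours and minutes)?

the second, by 18 hours 3 minutes

Flight 1 in UTC: 18:38 − 5:30 = 13:08 on Aug 24.
+15 hours and 41 minutes → arrive 04:49 UTC on Aug 25.
Flight 2 in UTC: 12:23 − 5:45 = 06:38 on Aug 24.
+4 hours and 8 minutes → arrive 10:46 UTC on Aug 24.
Flight 2 lands earlier by 18 hours 3 minutes.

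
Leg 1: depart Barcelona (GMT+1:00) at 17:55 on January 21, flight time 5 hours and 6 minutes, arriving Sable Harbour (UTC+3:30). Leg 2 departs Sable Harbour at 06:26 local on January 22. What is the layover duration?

4 hours 55 minutes

Convert departure to UTC: 17:55 − 1:00 = 16:55 UTC on Jan 21.
Add 5 hours and 6 minutes flight time → 22:01 UTC.
Sable Harbour is UTC+3:30, so local arrival = 22:01 + 3:30 = 01:31 on Jan 22.
Layover = 06:26 − 01:31 = 4 hours 55 minutes.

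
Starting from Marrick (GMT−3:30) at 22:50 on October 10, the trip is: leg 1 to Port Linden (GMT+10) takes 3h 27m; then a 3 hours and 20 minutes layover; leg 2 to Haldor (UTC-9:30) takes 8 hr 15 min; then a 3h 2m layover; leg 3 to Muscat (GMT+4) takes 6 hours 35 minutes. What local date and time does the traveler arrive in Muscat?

06:59 on Oct 12

Convert departure to UTC: 22:50 + 3:30 = 02:20 UTC on Oct 11.
Add 3 hours and 27 minutes leg 1 → 05:47 UTC.
Add 3 hours 20 minutes layover in Port Linden → 09:07 UTC.
Add 8 hours 15 minutes leg 2 → 17:22 UTC.
Add 3 hours 2 minutes layover in Haldor → 20:24 UTC.
Add 6 hours and 35 minutes leg 3 → 02:59 UTC (Oct 12).
Muscat is UTC+4:00, so local arrival = 02:59 + 4:00 = 06:59 on Oct 12.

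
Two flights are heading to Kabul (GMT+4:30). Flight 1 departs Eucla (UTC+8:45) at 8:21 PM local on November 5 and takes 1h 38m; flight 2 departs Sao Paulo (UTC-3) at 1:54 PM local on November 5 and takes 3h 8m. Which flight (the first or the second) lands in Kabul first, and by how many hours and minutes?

the first, by 6 hours 48 minutes

Flight 1 in UTC: 8:21 PM − 8:45 = 11:36 AM on Nov 5.
+1 hour 38 minutes → arrive 1:14 PM UTC on Nov 5.
Flight 2 in UTC: 1:54 PM + 3:00 = 4:54 PM on Nov 5.
+3 hours and 8 minutes → arrive 8:02 PM UTC on Nov 5.
Flight 1 lands earlier by 6 hours 48 minutes.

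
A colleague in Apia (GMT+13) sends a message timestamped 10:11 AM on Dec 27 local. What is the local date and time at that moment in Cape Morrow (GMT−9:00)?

12:11 PM on Dec 26

In UTC: 10:11 AM − 13:00 = 9:11 PM on Dec 26.
Cape Morrow is UTC−9:00: 9:11 PM − 9:00 = 12:11 PM on Dec 26.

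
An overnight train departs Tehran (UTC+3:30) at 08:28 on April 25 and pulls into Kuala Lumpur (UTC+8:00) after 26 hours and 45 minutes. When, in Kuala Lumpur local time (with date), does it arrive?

15:43 on Apr 26

Convert departure to UTC: 08:28 − 3:30 = 04:58 UTC on Apr 25.
Add 26 hours 45 minutes travel time → 07:43 UTC (Apr 26).
Kuala Lumpur is UTC+8:00, so local arrival = 07:43 + 8:00 = 15:43 on Apr 26.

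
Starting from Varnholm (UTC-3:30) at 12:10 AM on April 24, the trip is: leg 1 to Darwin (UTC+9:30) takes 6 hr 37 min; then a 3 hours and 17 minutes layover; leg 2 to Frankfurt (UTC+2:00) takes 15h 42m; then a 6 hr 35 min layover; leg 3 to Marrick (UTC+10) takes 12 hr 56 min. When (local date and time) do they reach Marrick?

Convert departure to UTC: 12:10 AM + 3:30 = 3:40 AM UTC on Apr 24.
Add 6 hours 37 minutes leg 1 → 10:17 AM UTC.
Add 3 hours and 17 minutes layover in Darwin → 1:34 PM UTC.
Add 15 hours 42 minutes leg 2 → 5:16 AM UTC (Apr 25).
Add 6 hours 35 minutes layover in Frankfurt → 11:51 AM UTC.
Add 12 hours 56 minutes leg 3 → 12:47 AM UTC (Apr 26).
Marrick is UTC+10:00, so local arrival = 12:47 AM + 10:00 = 10:47 AM on Apr 26.

10:47 AM on April 26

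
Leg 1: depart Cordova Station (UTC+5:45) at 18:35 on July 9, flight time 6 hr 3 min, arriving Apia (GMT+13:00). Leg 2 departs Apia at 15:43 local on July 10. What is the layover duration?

Convert departure to UTC: 18:35 − 5:45 = 12:50 UTC on Jul 9.
Add 6 hours 3 minutes flight time → 18:53 UTC.
Apia is UTC+13:00, so local arrival = 18:53 + 13:00 = 07:53 on Jul 10.
Layover = 15:43 − 07:53 = 7 hours 50 minutes.

7 hours 50 minutes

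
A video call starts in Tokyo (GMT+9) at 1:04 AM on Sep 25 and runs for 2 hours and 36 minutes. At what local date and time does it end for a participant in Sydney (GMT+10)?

4:40 AM on September 25

Sydney is 1:00 ahead of Tokyo.
After 2 hours 36 minutes it is 3:40 AM in Tokyo.
Shift by the zone difference: 3:40 AM + 1:00 = 4:40 AM on Sep 25 in Sydney.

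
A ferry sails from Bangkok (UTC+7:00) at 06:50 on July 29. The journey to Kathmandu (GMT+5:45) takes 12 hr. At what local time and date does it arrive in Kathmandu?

Convert departure to UTC: 06:50 − 7:00 = 23:50 UTC on Jul 28.
Add 12 hours travel time → 11:50 UTC (Jul 29).
Kathmandu is UTC+5:45, so local arrival = 11:50 + 5:45 = 17:35 on Jul 29.

17:35 on July 29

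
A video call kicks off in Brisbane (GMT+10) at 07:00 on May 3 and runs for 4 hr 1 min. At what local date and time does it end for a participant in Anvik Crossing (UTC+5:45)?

06:46 on May 3

Convert start to UTC: 07:00 − 10:00 = 21:00 UTC on May 2.
Add 4 hours 1 minute duration → 01:01 UTC (May 3).
Anvik Crossing is UTC+5:45, so local end time = 01:01 + 5:45 = 06:46 on May 3.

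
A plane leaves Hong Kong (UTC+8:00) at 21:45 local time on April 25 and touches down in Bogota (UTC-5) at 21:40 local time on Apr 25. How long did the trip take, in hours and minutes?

Departure in UTC: 21:45 − 8:00 = 13:45 on Apr 25.
Arrival in UTC: 21:40 + 5:00 = 02:40 on Apr 26.
Elapsed = 02:40 − 13:45 (+1 day) = 12 hours 55 minutes.

12 hours 55 minutes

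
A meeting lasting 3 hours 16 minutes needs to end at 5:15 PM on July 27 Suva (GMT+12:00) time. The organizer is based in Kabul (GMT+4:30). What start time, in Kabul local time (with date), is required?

6:29 AM on July 27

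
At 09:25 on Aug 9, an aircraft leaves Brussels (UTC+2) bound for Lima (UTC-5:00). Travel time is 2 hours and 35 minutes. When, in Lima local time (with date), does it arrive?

Convert departure to UTC: 09:25 − 2:00 = 07:25 UTC on Aug 9.
Add 2 hours 35 minutes travel time → 10:00 UTC.
Lima is UTC−5:00, so local arrival = 10:00 − 5:00 = 05:00 on Aug 9.

05:00 on August 9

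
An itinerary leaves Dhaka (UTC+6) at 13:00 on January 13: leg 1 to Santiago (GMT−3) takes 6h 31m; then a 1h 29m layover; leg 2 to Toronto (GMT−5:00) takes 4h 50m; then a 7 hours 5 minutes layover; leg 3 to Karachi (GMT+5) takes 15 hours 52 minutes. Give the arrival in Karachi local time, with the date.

23:47 on January 14

Convert departure to UTC: 13:00 − 6:00 = 07:00 UTC on Jan 13.
Add 6 hours 31 minutes leg 1 → 13:31 UTC.
Add 1 hour 29 minutes layover in Santiago → 15:00 UTC.
Add 4 hours 50 minutes leg 2 → 19:50 UTC.
Add 7 hours and 5 minutes layover in Toronto → 02:55 UTC (Jan 14).
Add 15 hours and 52 minutes leg 3 → 18:47 UTC.
Karachi is UTC+5:00, so local arrival = 18:47 + 5:00 = 23:47 on Jan 14.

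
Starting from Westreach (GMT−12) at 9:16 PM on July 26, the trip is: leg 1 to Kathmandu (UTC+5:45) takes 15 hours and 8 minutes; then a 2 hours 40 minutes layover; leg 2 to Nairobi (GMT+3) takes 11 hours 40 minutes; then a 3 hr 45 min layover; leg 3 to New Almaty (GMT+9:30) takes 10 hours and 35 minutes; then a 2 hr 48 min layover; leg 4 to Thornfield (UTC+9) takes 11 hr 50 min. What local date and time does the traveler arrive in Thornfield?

4:42 AM on Jul 30

Convert departure to UTC: 9:16 PM + 12:00 = 9:16 AM UTC on Jul 27.
Add 15 hours and 8 minutes leg 1 → 12:24 AM UTC (Jul 28).
Add 2 hours and 40 minutes layover in Kathmandu → 3:04 AM UTC.
Add 11 hours and 40 minutes leg 2 → 2:44 PM UTC.
Add 3 hours and 45 minutes layover in Nairobi → 6:29 PM UTC.
Add 10 hours and 35 minutes leg 3 → 5:04 AM UTC (Jul 29).
Add 2 hours 48 minutes layover in New Almaty → 7:52 AM UTC.
Add 11 hours 50 minutes leg 4 → 7:42 PM UTC.
Thornfield is UTC+9:00, so local arrival = 7:42 PM + 9:00 = 4:42 AM on Jul 30.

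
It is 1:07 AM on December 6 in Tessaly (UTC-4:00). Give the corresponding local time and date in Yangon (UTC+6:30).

11:37 AM on December 6

Yangon is 10:30 ahead of Tessaly.
Shift by the zone difference: 1:07 AM + 10:30 = 11:37 AM on Dec 6 in Yangon.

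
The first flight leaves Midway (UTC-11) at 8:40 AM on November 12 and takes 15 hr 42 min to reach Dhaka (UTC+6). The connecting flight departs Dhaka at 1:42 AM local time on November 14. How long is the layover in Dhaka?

8 hours 20 minutes

Convert departure to UTC: 8:40 AM + 11:00 = 7:40 PM UTC on Nov 12.
Add 15 hours 42 minutes flight time → 11:22 AM UTC (Nov 13).
Dhaka is UTC+6:00, so local arrival = 11:22 AM + 6:00 = 5:22 PM on Nov 13.
Layover = 1:42 AM − 5:22 PM (+1 day) = 8 hours 20 minutes.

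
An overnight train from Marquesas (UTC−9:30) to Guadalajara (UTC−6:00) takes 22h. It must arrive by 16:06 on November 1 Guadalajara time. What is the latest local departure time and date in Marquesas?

14:36 on October 31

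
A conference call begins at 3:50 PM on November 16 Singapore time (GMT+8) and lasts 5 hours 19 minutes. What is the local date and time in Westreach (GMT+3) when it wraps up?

4:09 PM on November 16

Convert start to UTC: 3:50 PM − 8:00 = 7:50 AM UTC on Nov 16.
Add 5 hours and 19 minutes duration → 1:09 PM UTC.
Westreach is UTC+3:00, so local end time = 1:09 PM + 3:00 = 4:09 PM on Nov 16.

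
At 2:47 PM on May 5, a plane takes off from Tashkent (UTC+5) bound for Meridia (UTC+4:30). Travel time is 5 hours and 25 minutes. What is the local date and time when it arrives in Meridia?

Convert departure to UTC: 2:47 PM − 5:00 = 9:47 AM UTC on May 5.
Add 5 hours 25 minutes travel time → 3:12 PM UTC.
Meridia is UTC+4:30, so local arrival = 3:12 PM + 4:30 = 7:42 PM on May 5.

7:42 PM on May 5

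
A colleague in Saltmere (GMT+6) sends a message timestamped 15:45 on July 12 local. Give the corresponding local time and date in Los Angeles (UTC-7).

02:45 on July 12

In UTC: 15:45 − 6:00 = 09:45 on Jul 12.
Los Angeles is UTC−7:00: 09:45 − 7:00 = 02:45 on Jul 12.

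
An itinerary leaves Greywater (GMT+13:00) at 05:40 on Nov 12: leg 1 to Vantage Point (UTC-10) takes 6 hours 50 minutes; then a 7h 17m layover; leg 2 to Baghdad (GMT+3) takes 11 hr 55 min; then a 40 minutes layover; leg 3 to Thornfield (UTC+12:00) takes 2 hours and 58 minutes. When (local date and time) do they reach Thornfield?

10:20 on Nov 13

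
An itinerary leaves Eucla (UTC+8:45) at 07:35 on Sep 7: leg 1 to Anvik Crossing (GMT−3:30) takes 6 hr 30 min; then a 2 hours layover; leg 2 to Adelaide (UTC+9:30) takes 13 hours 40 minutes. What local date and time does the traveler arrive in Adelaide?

Convert departure to UTC: 07:35 − 8:45 = 22:50 UTC on Sep 6.
Add 6 hours 30 minutes leg 1 → 05:20 UTC (Sep 7).
Add 2 hours layover in Anvik Crossing → 07:20 UTC.
Add 13 hours 40 minutes leg 2 → 21:00 UTC.
Adelaide is UTC+9:30, so local arrival = 21:00 + 9:30 = 06:30 on Sep 8.

06:30 on September 8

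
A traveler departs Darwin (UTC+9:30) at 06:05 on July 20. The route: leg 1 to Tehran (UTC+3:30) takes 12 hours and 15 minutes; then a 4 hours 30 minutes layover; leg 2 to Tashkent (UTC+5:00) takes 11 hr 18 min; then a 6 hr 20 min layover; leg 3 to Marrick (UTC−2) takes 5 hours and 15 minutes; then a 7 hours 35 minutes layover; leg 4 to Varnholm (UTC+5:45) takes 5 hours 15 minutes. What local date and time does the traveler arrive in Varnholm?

Convert departure to UTC: 06:05 − 9:30 = 20:35 UTC on Jul 19.
Add 12 hours 15 minutes leg 1 → 08:50 UTC (Jul 20).
Add 4 hours and 30 minutes layover in Tehran → 13:20 UTC.
Add 11 hours and 18 minutes leg 2 → 00:38 UTC (Jul 21).
Add 6 hours and 20 minutes layover in Tashkent → 06:58 UTC.
Add 5 hours and 15 minutes leg 3 → 12:13 UTC.
Add 7 hours 35 minutes layover in Marrick → 19:48 UTC.
Add 5 hours and 15 minutes leg 4 → 01:03 UTC (Jul 22).
Varnholm is UTC+5:45, so local arrival = 01:03 + 5:45 = 06:48 on Jul 22.

06:48 on Jul 22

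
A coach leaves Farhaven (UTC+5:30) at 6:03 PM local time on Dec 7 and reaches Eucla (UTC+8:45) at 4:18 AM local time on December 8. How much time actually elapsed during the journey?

Departure in UTC: 6:03 PM − 5:30 = 12:33 PM on Dec 7.
Arrival in UTC: 4:18 AM − 8:45 = 7:33 PM on Dec 7.
Elapsed = 7:33 PM − 12:33 PM = 7 hours.

7 hours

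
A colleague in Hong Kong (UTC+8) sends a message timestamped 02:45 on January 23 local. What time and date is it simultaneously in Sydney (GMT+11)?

Sydney is 3:00 ahead of Hong Kong.
Shift by the zone difference: 02:45 + 3:00 = 05:45 on Jan 23 in Sydney.

05:45 on Jan 23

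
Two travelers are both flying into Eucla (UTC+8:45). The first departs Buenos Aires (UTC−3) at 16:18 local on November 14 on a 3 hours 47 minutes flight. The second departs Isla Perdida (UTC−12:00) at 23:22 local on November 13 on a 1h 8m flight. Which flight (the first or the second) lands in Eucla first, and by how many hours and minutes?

Flight 1 in UTC: 16:18 + 3:00 = 19:18 on Nov 14.
+3 hours 47 minutes → arrive 23:05 UTC on Nov 14.
Flight 2 in UTC: 23:22 + 12:00 = 11:22 on Nov 14.
+1 hour 8 minutes → arrive 12:30 UTC on Nov 14.
Flight 2 lands earlier by 10 hours 35 minutes.

the second, by 10 hours 35 minutes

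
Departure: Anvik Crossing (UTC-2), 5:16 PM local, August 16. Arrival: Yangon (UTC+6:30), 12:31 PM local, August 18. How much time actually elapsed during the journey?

34 hours 45 minutes

Yangon is 8:30 ahead of Anvik Crossing.
Clock-face elapsed time (ignoring zones) is 43 hours 15 minutes.
Actual elapsed = 43 hours 15 minutes − 8:30 = 34 hours 45 minutes.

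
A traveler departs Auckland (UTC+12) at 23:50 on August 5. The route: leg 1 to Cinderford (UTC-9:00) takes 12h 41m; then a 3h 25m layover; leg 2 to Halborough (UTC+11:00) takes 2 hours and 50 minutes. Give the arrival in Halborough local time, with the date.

Convert departure to UTC: 23:50 − 12:00 = 11:50 UTC on Aug 5.
Add 12 hours and 41 minutes leg 1 → 00:31 UTC (Aug 6).
Add 3 hours 25 minutes layover in Cinderford → 03:56 UTC.
Add 2 hours and 50 minutes leg 2 → 06:46 UTC.
Halborough is UTC+11:00, so local arrival = 06:46 + 11:00 = 17:46 on Aug 6.

17:46 on August 6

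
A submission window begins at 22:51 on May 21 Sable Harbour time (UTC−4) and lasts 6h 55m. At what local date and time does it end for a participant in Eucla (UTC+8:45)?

Convert start to UTC: 22:51 + 4:00 = 02:51 UTC on May 22.
Add 6 hours 55 minutes duration → 09:46 UTC.
Eucla is UTC+8:45, so local end time = 09:46 + 8:45 = 18:31 on May 22.

18:31 on May 22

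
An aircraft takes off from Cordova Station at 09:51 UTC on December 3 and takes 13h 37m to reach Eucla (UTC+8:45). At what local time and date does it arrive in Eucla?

Departure is given in UTC: 09:51 on Dec 3.
Add 13 hours and 37 minutes → 23:28 UTC.
Eucla is UTC+8:45: 23:28 + 8:45 = 08:13 on Dec 4.

08:13 on December 4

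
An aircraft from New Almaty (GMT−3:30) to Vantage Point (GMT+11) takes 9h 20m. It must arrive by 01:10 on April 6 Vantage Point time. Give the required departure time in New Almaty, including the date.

Target arrival in UTC: 01:10 − 11:00 = 14:10 on Apr 5.
Subtract 9 hours 20 minutes → departure 04:50 UTC on Apr 5.
New Almaty is UTC−3:30: 04:50 − 3:30 = 01:20 on Apr 5.

01:20 on Apr 5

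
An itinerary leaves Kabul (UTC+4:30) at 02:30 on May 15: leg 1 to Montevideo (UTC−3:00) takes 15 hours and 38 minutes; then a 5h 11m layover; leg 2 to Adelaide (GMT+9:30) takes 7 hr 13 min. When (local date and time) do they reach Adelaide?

Convert departure to UTC: 02:30 − 4:30 = 22:00 UTC on May 14.
Add 15 hours 38 minutes leg 1 → 13:38 UTC (May 15).
Add 5 hours 11 minutes layover in Montevideo → 18:49 UTC.
Add 7 hours and 13 minutes leg 2 → 02:02 UTC (May 16).
Adelaide is UTC+9:30, so local arrival = 02:02 + 9:30 = 11:32 on May 16.

11:32 on May 16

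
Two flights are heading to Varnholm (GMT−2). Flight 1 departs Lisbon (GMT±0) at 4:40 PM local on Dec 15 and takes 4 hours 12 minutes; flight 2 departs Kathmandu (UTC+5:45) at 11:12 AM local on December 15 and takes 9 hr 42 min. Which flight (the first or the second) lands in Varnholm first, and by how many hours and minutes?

Flight 1 departs at 4:40 PM UTC (Dec 15).
+4 hours 12 minutes → arrive 8:52 PM UTC on Dec 15.
Flight 2 in UTC: 11:12 AM − 5:45 = 5:27 AM on Dec 15.
+9 hours and 42 minutes → arrive 3:09 PM UTC on Dec 15.
Flight 2 lands earlier by 5 hours 43 minutes.

the second, by 5 hours 43 minutes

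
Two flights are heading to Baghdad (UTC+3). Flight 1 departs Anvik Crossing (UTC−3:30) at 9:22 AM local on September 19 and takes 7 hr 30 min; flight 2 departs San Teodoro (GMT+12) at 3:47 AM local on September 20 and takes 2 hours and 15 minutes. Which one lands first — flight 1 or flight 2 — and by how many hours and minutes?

the second, by 2 hours 20 minutes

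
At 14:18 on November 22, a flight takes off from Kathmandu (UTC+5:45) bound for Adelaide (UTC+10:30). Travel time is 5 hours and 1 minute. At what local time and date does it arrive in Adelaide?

00:04 on November 23

Convert departure to UTC: 14:18 − 5:45 = 08:33 UTC on Nov 22.
Add 5 hours and 1 minute travel time → 13:34 UTC.
Adelaide is UTC+10:30, so local arrival = 13:34 + 10:30 = 00:04 on Nov 23.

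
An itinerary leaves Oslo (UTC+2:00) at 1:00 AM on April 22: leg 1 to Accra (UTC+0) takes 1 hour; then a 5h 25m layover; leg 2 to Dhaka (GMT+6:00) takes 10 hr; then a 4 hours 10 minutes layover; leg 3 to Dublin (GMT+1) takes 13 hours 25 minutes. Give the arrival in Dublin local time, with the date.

Convert departure to UTC: 1:00 AM − 2:00 = 11:00 PM UTC on Apr 21.
Add 1 hour leg 1 → 12:00 AM UTC (Apr 22).
Add 5 hours 25 minutes layover in Accra → 5:25 AM UTC.
Add 10 hours leg 2 → 3:25 PM UTC.
Add 4 hours and 10 minutes layover in Dhaka → 7:35 PM UTC.
Add 13 hours 25 minutes leg 3 → 9:00 AM UTC (Apr 23).
Dublin is UTC+1:00, so local arrival = 9:00 AM + 1:00 = 10:00 AM on Apr 23.

10:00 AM on April 23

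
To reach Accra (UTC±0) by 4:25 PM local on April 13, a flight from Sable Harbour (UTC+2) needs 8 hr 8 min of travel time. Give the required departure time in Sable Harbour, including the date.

10:17 AM on April 13

Target arrival is already UTC: 4:25 PM on Apr 13.
Subtract 8 hours and 8 minutes → departure 8:17 AM UTC on Apr 13.
Sable Harbour is UTC+2:00: 8:17 AM + 2:00 = 10:17 AM on Apr 13.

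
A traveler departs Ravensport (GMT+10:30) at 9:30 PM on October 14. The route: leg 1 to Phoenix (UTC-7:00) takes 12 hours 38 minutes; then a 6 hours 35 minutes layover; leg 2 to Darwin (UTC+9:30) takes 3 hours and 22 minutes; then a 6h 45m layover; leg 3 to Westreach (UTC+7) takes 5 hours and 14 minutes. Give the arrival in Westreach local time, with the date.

4:34 AM on Oct 16

Convert departure to UTC: 9:30 PM − 10:30 = 11:00 AM UTC on Oct 14.
Add 12 hours and 38 minutes leg 1 → 11:38 PM UTC.
Add 6 hours and 35 minutes layover in Phoenix → 6:13 AM UTC (Oct 15).
Add 3 hours and 22 minutes leg 2 → 9:35 AM UTC.
Add 6 hours and 45 minutes layover in Darwin → 4:20 PM UTC.
Add 5 hours 14 minutes leg 3 → 9:34 PM UTC.
Westreach is UTC+7:00, so local arrival = 9:34 PM + 7:00 = 4:34 AM on Oct 16.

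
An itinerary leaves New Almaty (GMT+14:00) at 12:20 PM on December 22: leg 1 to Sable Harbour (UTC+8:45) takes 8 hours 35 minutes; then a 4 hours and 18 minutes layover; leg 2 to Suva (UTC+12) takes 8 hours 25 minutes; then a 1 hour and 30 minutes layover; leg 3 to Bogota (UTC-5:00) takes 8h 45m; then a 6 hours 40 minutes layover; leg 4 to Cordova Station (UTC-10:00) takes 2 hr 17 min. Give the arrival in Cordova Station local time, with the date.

4:50 AM on December 23

Convert departure to UTC: 12:20 PM − 14:00 = 10:20 PM UTC on Dec 21.
Add 8 hours 35 minutes leg 1 → 6:55 AM UTC (Dec 22).
Add 4 hours and 18 minutes layover in Sable Harbour → 11:13 AM UTC.
Add 8 hours 25 minutes leg 2 → 7:38 PM UTC.
Add 1 hour and 30 minutes layover in Suva → 9:08 PM UTC.
Add 8 hours and 45 minutes leg 3 → 5:53 AM UTC (Dec 23).
Add 6 hours 40 minutes layover in Bogota → 12:33 PM UTC.
Add 2 hours 17 minutes leg 4 → 2:50 PM UTC.
Cordova Station is UTC−10:00, so local arrival = 2:50 PM − 10:00 = 4:50 AM on Dec 23.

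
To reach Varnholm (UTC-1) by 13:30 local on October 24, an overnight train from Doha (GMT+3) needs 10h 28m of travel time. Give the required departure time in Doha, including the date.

Target arrival in UTC: 13:30 + 1:00 = 14:30 on Oct 24.
Subtract 10 hours 28 minutes → departure 04:02 UTC on Oct 24.
Doha is UTC+3:00: 04:02 + 3:00 = 07:02 on Oct 24.

07:02 on October 24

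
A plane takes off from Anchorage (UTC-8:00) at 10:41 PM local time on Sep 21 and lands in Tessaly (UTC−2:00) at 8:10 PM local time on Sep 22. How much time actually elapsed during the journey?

Departure in UTC: 10:41 PM + 8:00 = 6:41 AM on Sep 22.
Arrival in UTC: 8:10 PM + 2:00 = 10:10 PM on Sep 22.
Elapsed = 10:10 PM − 6:41 AM = 15 hours 29 minutes.

15 hours 29 minutes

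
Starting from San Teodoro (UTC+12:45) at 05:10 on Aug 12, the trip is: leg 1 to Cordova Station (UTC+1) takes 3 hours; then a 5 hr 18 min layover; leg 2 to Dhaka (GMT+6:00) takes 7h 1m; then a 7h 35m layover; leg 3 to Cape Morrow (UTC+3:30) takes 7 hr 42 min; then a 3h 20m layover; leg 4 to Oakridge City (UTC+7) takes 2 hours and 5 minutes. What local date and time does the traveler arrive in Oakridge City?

11:26 on August 13

Convert departure to UTC: 05:10 − 12:45 = 16:25 UTC on Aug 11.
Add 3 hours leg 1 → 19:25 UTC.
Add 5 hours 18 minutes layover in Cordova Station → 00:43 UTC (Aug 12).
Add 7 hours and 1 minute leg 2 → 07:44 UTC.
Add 7 hours 35 minutes layover in Dhaka → 15:19 UTC.
Add 7 hours 42 minutes leg 3 → 23:01 UTC.
Add 3 hours 20 minutes layover in Cape Morrow → 02:21 UTC (Aug 13).
Add 2 hours 5 minutes leg 4 → 04:26 UTC.
Oakridge City is UTC+7:00, so local arrival = 04:26 + 7:00 = 11:26 on Aug 13.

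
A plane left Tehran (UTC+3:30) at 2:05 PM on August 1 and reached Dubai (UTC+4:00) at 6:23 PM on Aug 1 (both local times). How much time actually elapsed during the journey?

3 hours 48 minutes

Dubai is 0:30 ahead of Tehran.
Clock-face elapsed time (ignoring zones) is 4 hours 18 minutes.
Actual elapsed = 4 hours 18 minutes − 0:30 = 3 hours 48 minutes.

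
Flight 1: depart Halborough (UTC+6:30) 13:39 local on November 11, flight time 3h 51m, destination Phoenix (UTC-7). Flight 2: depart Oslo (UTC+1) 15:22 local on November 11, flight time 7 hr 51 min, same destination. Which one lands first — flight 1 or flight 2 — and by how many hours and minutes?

Flight 1 in UTC: 13:39 − 6:30 = 07:09 on Nov 11.
+3 hours and 51 minutes → arrive 11:00 UTC on Nov 11.
Flight 2 in UTC: 15:22 − 1:00 = 14:22 on Nov 11.
+7 hours and 51 minutes → arrive 22:13 UTC on Nov 11.
Flight 1 lands earlier by 11 hours 13 minutes.

the first, by 11 hours 13 minutes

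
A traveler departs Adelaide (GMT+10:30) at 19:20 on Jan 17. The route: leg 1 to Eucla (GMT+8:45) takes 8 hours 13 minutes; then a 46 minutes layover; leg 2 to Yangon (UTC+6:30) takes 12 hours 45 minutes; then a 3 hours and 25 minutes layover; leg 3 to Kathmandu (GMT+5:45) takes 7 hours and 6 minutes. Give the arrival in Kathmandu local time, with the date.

Convert departure to UTC: 19:20 − 10:30 = 08:50 UTC on Jan 17.
Add 8 hours 13 minutes leg 1 → 17:03 UTC.
Add 46 minutes layover in Eucla → 17:49 UTC.
Add 12 hours and 45 minutes leg 2 → 06:34 UTC (Jan 18).
Add 3 hours 25 minutes layover in Yangon → 09:59 UTC.
Add 7 hours 6 minutes leg 3 → 17:05 UTC.
Kathmandu is UTC+5:45, so local arrival = 17:05 + 5:45 = 22:50 on Jan 18.

22:50 on January 18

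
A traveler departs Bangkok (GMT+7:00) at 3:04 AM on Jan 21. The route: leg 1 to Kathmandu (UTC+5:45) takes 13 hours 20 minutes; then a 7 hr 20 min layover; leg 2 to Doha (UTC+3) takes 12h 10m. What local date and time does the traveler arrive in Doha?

Convert departure to UTC: 3:04 AM − 7:00 = 8:04 PM UTC on Jan 20.
Add 13 hours 20 minutes leg 1 → 9:24 AM UTC (Jan 21).
Add 7 hours and 20 minutes layover in Kathmandu → 4:44 PM UTC.
Add 12 hours and 10 minutes leg 2 → 4:54 AM UTC (Jan 22).
Doha is UTC+3:00, so local arrival = 4:54 AM + 3:00 = 7:54 AM on Jan 22.

7:54 AM on Jan 22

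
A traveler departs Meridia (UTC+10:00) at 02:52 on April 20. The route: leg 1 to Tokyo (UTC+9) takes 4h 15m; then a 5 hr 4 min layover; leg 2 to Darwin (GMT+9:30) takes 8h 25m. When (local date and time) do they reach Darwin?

20:06 on Apr 20

Convert departure to UTC: 02:52 − 10:00 = 16:52 UTC on Apr 19.
Add 4 hours 15 minutes leg 1 → 21:07 UTC.
Add 5 hours 4 minutes layover in Tokyo → 02:11 UTC (Apr 20).
Add 8 hours and 25 minutes leg 2 → 10:36 UTC.
Darwin is UTC+9:30, so local arrival = 10:36 + 9:30 = 20:06 on Apr 20.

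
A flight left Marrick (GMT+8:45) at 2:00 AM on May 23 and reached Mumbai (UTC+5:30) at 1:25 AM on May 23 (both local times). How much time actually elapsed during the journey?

2 hours 40 minutes

Departure in UTC: 2:00 AM − 8:45 = 5:15 PM on May 22.
Arrival in UTC: 1:25 AM − 5:30 = 7:55 PM on May 22.
Elapsed = 7:55 PM − 5:15 PM = 2 hours 40 minutes.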